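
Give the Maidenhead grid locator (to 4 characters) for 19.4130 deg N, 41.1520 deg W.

GK99

Add 180° to longitude and 90° to latitude: 138.85, 109.41.
Field (20°×10°, letters A–R): 138.85/20 → 6 → G, 109.41/10 → 10 → K; chars GK.
Square (2°×1°, digits 0–9): 18.85/2 → 9, 9.41/1 → 9; chars 99.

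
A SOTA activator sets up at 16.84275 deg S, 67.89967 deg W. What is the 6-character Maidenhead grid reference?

Add 180° to longitude and 90° to latitude: 112.1003, 73.1573.
Field (20°×10°, letters A–R): 112.1003/20 → 5 → F, 73.1573/10 → 7 → H; chars FH.
Square (2°×1°, digits 0–9): 12.1003/2 → 6, 3.1573/1 → 3; chars 63.
Subsquare (5′×2.5′, letters a–x): 0.1003/0.0833333 → 1 → b, 0.1573/0.0416667 → 3 → d; chars bd.

FH63bd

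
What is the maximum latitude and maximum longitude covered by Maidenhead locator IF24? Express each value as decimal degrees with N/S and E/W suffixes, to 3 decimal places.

Field I=8, F=5: +8·20° lon, +5·10° lat → SW at lon -20°, lat -40°.
Square 2, 4: +2·2° lon, +4·1° lat → SW at lon -16°, lat -36°.
Cell spans 2° lon × 1° lat. NE corner is SW corner plus one full cell.
latitude 35.000° S, longitude 14.000° W.

35.000° S, 14.000° W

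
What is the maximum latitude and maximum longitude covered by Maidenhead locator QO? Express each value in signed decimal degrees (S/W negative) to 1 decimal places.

Field Q=16, O=14: +16·20° lon, +14·10° lat → SW at lon 140°, lat 50°.
Cell spans 20° lon × 10° lat. NE corner is SW corner plus one full cell.
latitude 60.0, longitude 160.0.

60.0, 160.0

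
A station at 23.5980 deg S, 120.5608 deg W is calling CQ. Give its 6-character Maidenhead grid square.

CG96rj

Offset from 180°W / 90°S: lon 59.4392°, lat 66.4020°.
Field: 59.4392/20 → 2 → C, 66.4020/10 → 6 → G; chars CG.
Square: 19.4392/2 → 9, 6.4020/1 → 6; chars 96.
Subsquare: 1.4392/0.0833333 → 17 → r, 0.4020/0.0416667 → 9 → j; chars rj.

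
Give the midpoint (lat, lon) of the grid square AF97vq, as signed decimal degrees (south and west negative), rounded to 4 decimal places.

-32.3125, -160.2083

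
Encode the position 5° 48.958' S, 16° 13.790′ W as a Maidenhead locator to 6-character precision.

II14ve

Add 180° to longitude and 90° to latitude: 163.7702, 84.1840.
Field (20°×10°, letters A–R): lon ⌊163.7702/20⌋ = 8 → I; lat ⌊84.1840/10⌋ = 8 → I.
Square (2°×1°, digits 0–9): lon ⌊3.7702/2⌋ = 1; lat ⌊4.1840/1⌋ = 4.
Subsquare (5′×2.5′, letters a–x): lon ⌊1.7702/0.0833333⌋ = 21 → v; lat ⌊0.1840/0.0416667⌋ = 4 → e.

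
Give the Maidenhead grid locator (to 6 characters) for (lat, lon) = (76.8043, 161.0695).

RQ06mt

Add 180° to longitude and 90° to latitude: 341.0695, 166.8043.
Field: lon ⌊341.0695/20⌋ = 17 → R; lat ⌊166.8043/10⌋ = 16 → Q.
Square: lon ⌊1.0695/2⌋ = 0; lat ⌊6.8043/1⌋ = 6.
Subsquare: lon ⌊1.0695/0.0833333⌋ = 12 → m; lat ⌊0.8043/0.0416667⌋ = 19 → t.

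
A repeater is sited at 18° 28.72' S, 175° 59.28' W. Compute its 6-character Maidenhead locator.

AH21am

Shift to the Maidenhead origin (180°W, 90°S): lon 4.0120, lat 71.5213.
Field (20°×10°, letters A–R): 4.0120/20 → 0 → A, 71.5213/10 → 7 → H; chars AH.
Square (2°×1°, digits 0–9): 4.0120/2 → 2, 1.5213/1 → 1; chars 21.
Subsquare (5′×2.5′, letters a–x): 0.0120/0.0833333 → 0 → a, 0.5213/0.0416667 → 12 → m; chars am.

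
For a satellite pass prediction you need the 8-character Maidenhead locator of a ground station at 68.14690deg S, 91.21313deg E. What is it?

NC51ou54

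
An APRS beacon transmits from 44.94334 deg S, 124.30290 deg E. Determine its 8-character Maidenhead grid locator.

PE25db63

Shift to the Maidenhead origin (180°W, 90°S): lon 304.30290, lat 45.05666.
Field: 304.30290/20 → 15 → P, 45.05666/10 → 4 → E; chars PE.
Square: 4.30290/2 → 2, 5.05666/1 → 5; chars 25.
Subsquare: 0.30290/0.0833333 → 3 → d, 0.05666/0.0416667 → 1 → b; chars db.
Extended square: 0.05290/0.00833333 → 6, 0.01499/0.00416667 → 3; chars 63.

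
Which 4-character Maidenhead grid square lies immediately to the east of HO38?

HO48

Longitude square 3; +1 → 4.
The latitude characters are unchanged.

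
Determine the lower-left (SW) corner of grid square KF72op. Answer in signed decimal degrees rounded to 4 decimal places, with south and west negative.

Field K=10, F=5: +10·20° lon, +5·10° lat → SW at lon 20°, lat -40°.
Square 7, 2: +7·2° lon, +2·1° lat → SW at lon 34°, lat -38°.
Subsquare o=14, p=15: +14·0.0833333° lon, +15·0.0416667° lat → SW at lon 35.1667°, lat -37.375°.
latitude -37.3750, longitude 35.1667.

-37.3750, 35.1667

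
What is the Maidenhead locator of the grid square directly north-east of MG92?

NG03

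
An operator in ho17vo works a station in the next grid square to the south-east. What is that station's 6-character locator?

HO17wn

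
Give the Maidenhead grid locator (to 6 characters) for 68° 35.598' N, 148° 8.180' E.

QP48bo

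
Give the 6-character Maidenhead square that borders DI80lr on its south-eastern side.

DI80mq

Longitude subsquare l = 11; +1 → 12 = m.
Latitude subsquare r = 17; −1 → 16 = q.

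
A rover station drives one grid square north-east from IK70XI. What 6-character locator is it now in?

Longitude subsquare x = 23; +1 → 24, wraps to 0 = a, carry into square.
Longitude square 7; +1 → 8.
Latitude subsquare i = 8; +1 → 9 = j.

IK80aj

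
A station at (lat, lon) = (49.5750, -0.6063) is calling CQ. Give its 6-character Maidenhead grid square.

IN99qn

Shift to the Maidenhead origin (180°W, 90°S): lon 179.3937, lat 139.5750.
Field (20°×10°, letters A–R): 179.3937/20 → 8 → I, 139.5750/10 → 13 → N; chars IN.
Square (2°×1°, digits 0–9): 19.3937/2 → 9, 9.5750/1 → 9; chars 99.
Subsquare (5′×2.5′, letters a–x): 1.3937/0.0833333 → 16 → q, 0.5750/0.0416667 → 13 → n; chars qn.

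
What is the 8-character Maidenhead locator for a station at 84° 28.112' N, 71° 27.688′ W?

Shift to the Maidenhead origin (180°W, 90°S): lon 108.53853, lat 174.46853.
Field (20°×10°, letters A–R): lon ⌊108.53853/20⌋ = 5 → F; lat ⌊174.46853/10⌋ = 17 → R.
Square (2°×1°, digits 0–9): lon ⌊8.53853/2⌋ = 4; lat ⌊4.46853/1⌋ = 4.
Subsquare (5′×2.5′, letters a–x): lon ⌊0.53853/0.0833333⌋ = 6 → g; lat ⌊0.46853/0.0416667⌋ = 11 → l.
Extended square (30″×15″, digits 0–9): lon ⌊0.03853/0.00833333⌋ = 4; lat ⌊0.01020/0.00416667⌋ = 2.

FR44gl42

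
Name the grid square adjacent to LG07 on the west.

Longitude square 0; −1 → -1, wraps to 9, carry into field.
Longitude field L = 11; −1 → 10 = K.
The latitude characters are unchanged.

KG97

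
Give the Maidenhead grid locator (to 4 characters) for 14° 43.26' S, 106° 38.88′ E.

Shift to the Maidenhead origin (180°W, 90°S): lon 286.65, lat 75.28.
Field: lon ⌊286.65/20⌋ = 14 → O; lat ⌊75.28/10⌋ = 7 → H.
Square: lon ⌊6.65/2⌋ = 3; lat ⌊5.28/1⌋ = 5.

OH35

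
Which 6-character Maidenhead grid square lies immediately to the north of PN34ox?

PN35oa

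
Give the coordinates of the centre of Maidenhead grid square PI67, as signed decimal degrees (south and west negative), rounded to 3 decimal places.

-2.500, 133.000

Field P=15, I=8: +15·20° lon, +8·10° lat → SW at lon 120°, lat -10°.
Square 6, 7: +6·2° lon, +7·1° lat → SW at lon 132°, lat -3°.
Cell spans 2° lon × 1° lat. Centre is SW corner plus half of each.
latitude -2.500, longitude 133.000.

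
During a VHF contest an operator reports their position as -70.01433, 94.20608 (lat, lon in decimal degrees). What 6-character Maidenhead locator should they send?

Shift to the Maidenhead origin (180°W, 90°S): lon 274.2061, lat 19.9857.
Field: lon ⌊274.2061/20⌋ = 13 → N; lat ⌊19.9857/10⌋ = 1 → B.
Square: lon ⌊14.2061/2⌋ = 7; lat ⌊9.9857/1⌋ = 9.
Subsquare: lon ⌊0.2061/0.0833333⌋ = 2 → c; lat ⌊0.9857/0.0416667⌋ = 23 → x.

NB79cx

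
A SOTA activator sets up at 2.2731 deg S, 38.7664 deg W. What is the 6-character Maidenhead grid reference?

HI07or

Offset from 180°W / 90°S: lon 141.2336°, lat 87.7269°.
Field: 141.2336/20 → 7 → H, 87.7269/10 → 8 → I; chars HI.
Square: 1.2336/2 → 0, 7.7269/1 → 7; chars 07.
Subsquare: 1.2336/0.0833333 → 14 → o, 0.7269/0.0416667 → 17 → r; chars or.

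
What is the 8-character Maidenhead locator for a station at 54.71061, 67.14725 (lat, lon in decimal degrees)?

Shift to the Maidenhead origin (180°W, 90°S): lon 247.14725, lat 144.71061.
Field: 247.14725/20 → 12 → M, 144.71061/10 → 14 → O; chars MO.
Square: 7.14725/2 → 3, 4.71061/1 → 4; chars 34.
Subsquare: 1.14725/0.0833333 → 13 → n, 0.71061/0.0416667 → 17 → r; chars nr.
Extended square: 0.06392/0.00833333 → 7, 0.00228/0.00416667 → 0; chars 70.

MO34nr70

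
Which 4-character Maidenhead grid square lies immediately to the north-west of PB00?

OB91

Longitude square 0; −1 → -1, wraps to 9, carry into field.
Longitude field P = 15; −1 → 14 = O.
Latitude square 0; +1 → 1.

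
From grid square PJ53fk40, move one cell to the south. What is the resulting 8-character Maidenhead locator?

PJ53fj49

Latitude extended square 0; −1 → -1, wraps to 9, carry into subsquare.
Latitude subsquare k = 10; −1 → 9 = j.
The longitude characters are unchanged.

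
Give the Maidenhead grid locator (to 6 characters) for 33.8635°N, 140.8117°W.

BM93ou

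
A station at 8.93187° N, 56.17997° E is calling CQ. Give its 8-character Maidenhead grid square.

LJ88cw13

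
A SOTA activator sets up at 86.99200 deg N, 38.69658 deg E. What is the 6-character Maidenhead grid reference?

KR96ix

Shift to the Maidenhead origin (180°W, 90°S): lon 218.6966, lat 176.9920.
Field: lon ⌊218.6966/20⌋ = 10 → K; lat ⌊176.9920/10⌋ = 17 → R.
Square: lon ⌊18.6966/2⌋ = 9; lat ⌊6.9920/1⌋ = 6.
Subsquare: lon ⌊0.6966/0.0833333⌋ = 8 → i; lat ⌊0.9920/0.0416667⌋ = 23 → x.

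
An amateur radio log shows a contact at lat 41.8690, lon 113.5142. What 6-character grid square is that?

ON61su

Offset from 180°W / 90°S: lon 293.5142°, lat 131.8690°.
Field (20°×10°, letters A–R): lon ⌊293.5142/20⌋ = 14 → O; lat ⌊131.8690/10⌋ = 13 → N.
Square (2°×1°, digits 0–9): lon ⌊13.5142/2⌋ = 6; lat ⌊1.8690/1⌋ = 1.
Subsquare (5′×2.5′, letters a–x): lon ⌊1.5142/0.0833333⌋ = 18 → s; lat ⌊0.8690/0.0416667⌋ = 20 → u.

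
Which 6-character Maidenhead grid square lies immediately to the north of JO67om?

Latitude subsquare m = 12; +1 → 13 = n.
The longitude characters are unchanged.

JO67on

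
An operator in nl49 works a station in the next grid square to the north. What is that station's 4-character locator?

Latitude square 9; +1 → 10, wraps to 0, carry into field.
Latitude field L = 11; +1 → 12 = M.
The longitude characters are unchanged.

NM40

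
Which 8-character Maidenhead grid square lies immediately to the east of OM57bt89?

OM57bt99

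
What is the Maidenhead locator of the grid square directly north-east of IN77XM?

IN87an

Longitude subsquare x = 23; +1 → 24, wraps to 0 = a, carry into square.
Longitude square 7; +1 → 8.
Latitude subsquare m = 12; +1 → 13 = n.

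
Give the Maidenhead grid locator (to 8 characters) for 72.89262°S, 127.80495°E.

PB37vc65

Offset from 180°W / 90°S: lon 307.80495°, lat 17.10738°.
Field (20°×10°, letters A–R): 307.80495/20 → 15 → P, 17.10738/10 → 1 → B; chars PB.
Square (2°×1°, digits 0–9): 7.80495/2 → 3, 7.10738/1 → 7; chars 37.
Subsquare (5′×2.5′, letters a–x): 1.80495/0.0833333 → 21 → v, 0.10738/0.0416667 → 2 → c; chars vc.
Extended square (30″×15″, digits 0–9): 0.05495/0.00833333 → 6, 0.02405/0.00416667 → 5; chars 65.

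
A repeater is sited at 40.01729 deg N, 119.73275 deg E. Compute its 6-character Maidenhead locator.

Offset from 180°W / 90°S: lon 299.7328°, lat 130.0173°.
Field: lon ⌊299.7328/20⌋ = 14 → O; lat ⌊130.0173/10⌋ = 13 → N.
Square: lon ⌊19.7328/2⌋ = 9; lat ⌊0.0173/1⌋ = 0.
Subsquare: lon ⌊1.7328/0.0833333⌋ = 20 → u; lat ⌊0.0173/0.0416667⌋ = 0 → a.

ON90ua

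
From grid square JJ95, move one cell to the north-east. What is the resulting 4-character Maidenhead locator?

Longitude square 9; +1 → 10, wraps to 0, carry into field.
Longitude field J = 9; +1 → 10 = K.
Latitude square 5; +1 → 6.

KJ06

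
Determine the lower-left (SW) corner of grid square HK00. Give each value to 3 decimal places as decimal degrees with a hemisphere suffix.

Field H=7, K=10: +7·20° lon, +10·10° lat → SW at lon -40°, lat 10°.
Square 0, 0: +0·2° lon, +0·1° lat → SW at lon -40°, lat 10°.
latitude 10.000° N, longitude 40.000° W.

10.000° N, 40.000° W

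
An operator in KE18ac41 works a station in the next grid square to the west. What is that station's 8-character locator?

Longitude extended square 4; −1 → 3.
The latitude characters are unchanged.

KE18ac31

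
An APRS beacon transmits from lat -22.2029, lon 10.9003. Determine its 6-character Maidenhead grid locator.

JG57kt

Add 180° to longitude and 90° to latitude: 190.9003, 67.7971.
Field: 190.9003/20 → 9 → J, 67.7971/10 → 6 → G; chars JG.
Square: 10.9003/2 → 5, 7.7971/1 → 7; chars 57.
Subsquare: 0.9003/0.0833333 → 10 → k, 0.7971/0.0416667 → 19 → t; chars kt.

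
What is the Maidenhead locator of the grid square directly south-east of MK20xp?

MK30ao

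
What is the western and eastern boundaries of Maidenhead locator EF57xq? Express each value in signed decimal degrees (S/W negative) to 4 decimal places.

-88.0833, -88.0000

Field E=4, F=5: +4·20° lon, +5·10° lat → SW at lon -100°, lat -40°.
Square 5, 7: +5·2° lon, +7·1° lat → SW at lon -90°, lat -33°.
Subsquare x=23, q=16: +23·0.0833333° lon, +16·0.0416667° lat → SW at lon -88.0833°, lat -32.3333°.
Cell spans 0.0833333° lon × 0.0416667° lat.
west -88.0833, east -88.0000.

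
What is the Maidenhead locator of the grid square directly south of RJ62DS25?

RJ62ds24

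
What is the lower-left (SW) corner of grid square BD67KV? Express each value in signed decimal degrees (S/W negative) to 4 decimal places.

-52.1250, -147.1667

Field B=1, D=3: +1·20° lon, +3·10° lat → SW at lon -160°, lat -60°.
Square 6, 7: +6·2° lon, +7·1° lat → SW at lon -148°, lat -53°.
Subsquare k=10, v=21: +10·0.0833333° lon, +21·0.0416667° lat → SW at lon -147.167°, lat -52.125°.
latitude -52.1250, longitude -147.1667.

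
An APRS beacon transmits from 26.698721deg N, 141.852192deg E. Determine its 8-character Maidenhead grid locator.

Shift to the Maidenhead origin (180°W, 90°S): lon 321.85219, lat 116.69872.
Field: lon ⌊321.85219/20⌋ = 16 → Q; lat ⌊116.69872/10⌋ = 11 → L.
Square: lon ⌊1.85219/2⌋ = 0; lat ⌊6.69872/1⌋ = 6.
Subsquare: lon ⌊1.85219/0.0833333⌋ = 22 → w; lat ⌊0.69872/0.0416667⌋ = 16 → q.
Extended square: lon ⌊0.01886/0.00833333⌋ = 2; lat ⌊0.03205/0.00416667⌋ = 7.

QL06wq27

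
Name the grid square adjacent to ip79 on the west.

IP69

Longitude square 7; −1 → 6.
The latitude characters are unchanged.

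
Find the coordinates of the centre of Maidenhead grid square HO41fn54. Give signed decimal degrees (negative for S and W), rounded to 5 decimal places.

51.56042, -31.53750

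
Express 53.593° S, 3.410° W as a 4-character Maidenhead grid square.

ID86

Shift to the Maidenhead origin (180°W, 90°S): lon 176.59, lat 36.41.
Field: lon ⌊176.59/20⌋ = 8 → I; lat ⌊36.41/10⌋ = 3 → D.
Square: lon ⌊16.59/2⌋ = 8; lat ⌊6.41/1⌋ = 6.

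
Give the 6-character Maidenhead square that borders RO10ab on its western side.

RO00xb

Longitude subsquare a = 0; −1 → -1, wraps to 23 = x, carry into square.
Longitude square 1; −1 → 0.
The latitude characters are unchanged.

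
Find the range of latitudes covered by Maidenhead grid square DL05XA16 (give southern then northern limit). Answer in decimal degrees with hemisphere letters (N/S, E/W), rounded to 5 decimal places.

25.02500° N, 25.02917° N

Field D=3, L=11: +3·20° lon, +11·10° lat → SW at lon -120°, lat 20°.
Square 0, 5: +0·2° lon, +5·1° lat → SW at lon -120°, lat 25°.
Subsquare x=23, a=0: +23·0.0833333° lon, +0·0.0416667° lat → SW at lon -118.083°, lat 25°.
Extended square 1, 6: +1·0.00833333° lon, +6·0.00416667° lat → SW at lon -118.075°, lat 25.025°.
Cell spans 0.00833333° lon × 0.00416667° lat.
south 25.02500° N, north 25.02917° N.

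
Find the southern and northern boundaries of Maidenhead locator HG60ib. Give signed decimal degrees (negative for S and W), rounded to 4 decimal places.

-29.9583, -29.9167

Field H=7, G=6: +7·20° lon, +6·10° lat → SW at lon -40°, lat -30°.
Square 6, 0: +6·2° lon, +0·1° lat → SW at lon -28°, lat -30°.
Subsquare i=8, b=1: +8·0.0833333° lon, +1·0.0416667° lat → SW at lon -27.3333°, lat -29.9583°.
Cell spans 0.0833333° lon × 0.0416667° lat.
south -29.9583, north -29.9167.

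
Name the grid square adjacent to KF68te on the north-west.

KF68sf

Longitude subsquare t = 19; −1 → 18 = s.
Latitude subsquare e = 4; +1 → 5 = f.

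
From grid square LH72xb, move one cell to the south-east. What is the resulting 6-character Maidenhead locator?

Longitude subsquare x = 23; +1 → 24, wraps to 0 = a, carry into square.
Longitude square 7; +1 → 8.
Latitude subsquare b = 1; −1 → 0 = a.

LH82aa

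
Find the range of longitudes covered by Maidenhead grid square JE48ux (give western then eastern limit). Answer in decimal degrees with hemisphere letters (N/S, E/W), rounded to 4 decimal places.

9.6667° E, 9.7500° E

Field J=9, E=4: +9·20° lon, +4·10° lat → SW at lon 0°, lat -50°.
Square 4, 8: +4·2° lon, +8·1° lat → SW at lon 8°, lat -42°.
Subsquare u=20, x=23: +20·0.0833333° lon, +23·0.0416667° lat → SW at lon 9.66667°, lat -41.0417°.
Cell spans 0.0833333° lon × 0.0416667° lat.
west 9.6667° E, east 9.7500° E.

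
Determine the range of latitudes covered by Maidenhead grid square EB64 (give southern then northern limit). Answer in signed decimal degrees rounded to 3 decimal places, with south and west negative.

-76.000, -75.000

Field E=4, B=1: +4·20° lon, +1·10° lat → SW at lon -100°, lat -80°.
Square 6, 4: +6·2° lon, +4·1° lat → SW at lon -88°, lat -76°.
Cell spans 2° lon × 1° lat.
south -76.000, north -75.000.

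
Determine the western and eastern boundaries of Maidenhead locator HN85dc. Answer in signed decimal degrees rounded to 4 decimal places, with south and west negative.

Field H=7, N=13: +7·20° lon, +13·10° lat → SW at lon -40°, lat 40°.
Square 8, 5: +8·2° lon, +5·1° lat → SW at lon -24°, lat 45°.
Subsquare d=3, c=2: +3·0.0833333° lon, +2·0.0416667° lat → SW at lon -23.75°, lat 45.0833°.
Cell spans 0.0833333° lon × 0.0416667° lat.
west -23.7500, east -23.6667.

-23.7500, -23.6667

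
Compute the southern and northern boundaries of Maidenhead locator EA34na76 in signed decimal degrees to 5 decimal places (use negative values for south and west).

Field E=4, A=0: +4·20° lon, +0·10° lat → SW at lon -100°, lat -90°.
Square 3, 4: +3·2° lon, +4·1° lat → SW at lon -94°, lat -86°.
Subsquare n=13, a=0: +13·0.0833333° lon, +0·0.0416667° lat → SW at lon -92.9167°, lat -86°.
Extended square 7, 6: +7·0.00833333° lon, +6·0.00416667° lat → SW at lon -92.8583°, lat -85.975°.
Cell spans 0.00833333° lon × 0.00416667° lat.
south -85.97500, north -85.97083.

-85.97500, -85.97083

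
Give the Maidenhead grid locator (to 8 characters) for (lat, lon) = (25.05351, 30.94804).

KL55lb32

Shift to the Maidenhead origin (180°W, 90°S): lon 210.94804, lat 115.05351.
Field: lon ⌊210.94804/20⌋ = 10 → K; lat ⌊115.05351/10⌋ = 11 → L.
Square: lon ⌊10.94804/2⌋ = 5; lat ⌊5.05351/1⌋ = 5.
Subsquare: lon ⌊0.94804/0.0833333⌋ = 11 → l; lat ⌊0.05351/0.0416667⌋ = 1 → b.
Extended square: lon ⌊0.03137/0.00833333⌋ = 3; lat ⌊0.01184/0.00416667⌋ = 2.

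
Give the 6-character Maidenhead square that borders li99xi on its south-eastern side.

Longitude subsquare x = 23; +1 → 24, wraps to 0 = a, carry into square.
Longitude square 9; +1 → 10, wraps to 0, carry into field.
Longitude field L = 11; +1 → 12 = M.
Latitude subsquare i = 8; −1 → 7 = h.

MI09ah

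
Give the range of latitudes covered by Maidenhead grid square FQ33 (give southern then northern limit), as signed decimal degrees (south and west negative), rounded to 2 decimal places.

73.00, 74.00

Field F=5, Q=16: +5·20° lon, +16·10° lat → SW at lon -80°, lat 70°.
Square 3, 3: +3·2° lon, +3·1° lat → SW at lon -74°, lat 73°.
Cell spans 2° lon × 1° lat.
south 73.00, north 74.00.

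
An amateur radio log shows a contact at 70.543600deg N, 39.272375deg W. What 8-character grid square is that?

Shift to the Maidenhead origin (180°W, 90°S): lon 140.72762, lat 160.54360.
Field: lon ⌊140.72762/20⌋ = 7 → H; lat ⌊160.54360/10⌋ = 16 → Q.
Square: lon ⌊0.72762/2⌋ = 0; lat ⌊0.54360/1⌋ = 0.
Subsquare: lon ⌊0.72762/0.0833333⌋ = 8 → i; lat ⌊0.54360/0.0416667⌋ = 13 → n.
Extended square: lon ⌊0.06096/0.00833333⌋ = 7; lat ⌊0.00193/0.00416667⌋ = 0.

HQ00in70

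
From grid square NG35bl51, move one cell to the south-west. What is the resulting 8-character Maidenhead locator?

NG35bl40

Longitude extended square 5; −1 → 4.
Latitude extended square 1; −1 → 0.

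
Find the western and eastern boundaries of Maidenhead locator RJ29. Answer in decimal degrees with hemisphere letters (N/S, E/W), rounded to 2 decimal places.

Field R=17, J=9: +17·20° lon, +9·10° lat → SW at lon 160°, lat 0°.
Square 2, 9: +2·2° lon, +9·1° lat → SW at lon 164°, lat 9°.
Cell spans 2° lon × 1° lat.
west 164.00° E, east 166.00° E.

164.00° E, 166.00° E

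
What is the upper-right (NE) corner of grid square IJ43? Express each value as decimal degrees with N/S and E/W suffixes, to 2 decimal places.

Field I=8, J=9: +8·20° lon, +9·10° lat → SW at lon -20°, lat 0°.
Square 4, 3: +4·2° lon, +3·1° lat → SW at lon -12°, lat 3°.
Cell spans 2° lon × 1° lat. NE corner is SW corner plus one full cell.
latitude 4.00° N, longitude 10.00° W.

4.00° N, 10.00° W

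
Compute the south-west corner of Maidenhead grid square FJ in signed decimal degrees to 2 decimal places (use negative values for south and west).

0.00, -80.00

Field F=5, J=9: +5·20° lon, +9·10° lat → SW at lon -80°, lat 0°.
latitude 0.00, longitude -80.00.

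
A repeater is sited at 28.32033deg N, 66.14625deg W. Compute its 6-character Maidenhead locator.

Add 180° to longitude and 90° to latitude: 113.8538, 118.3203.
Field: 113.8538/20 → 5 → F, 118.3203/10 → 11 → L; chars FL.
Square: 13.8538/2 → 6, 8.3203/1 → 8; chars 68.
Subsquare: 1.8538/0.0833333 → 22 → w, 0.3203/0.0416667 → 7 → h; chars wh.

FL68wh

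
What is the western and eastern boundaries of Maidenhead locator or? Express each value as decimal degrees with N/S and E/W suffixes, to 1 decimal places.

100.0° E, 120.0° E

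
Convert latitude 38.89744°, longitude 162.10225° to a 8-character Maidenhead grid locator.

Offset from 180°W / 90°S: lon 342.10225°, lat 128.89744°.
Field: lon ⌊342.10225/20⌋ = 17 → R; lat ⌊128.89744/10⌋ = 12 → M.
Square: lon ⌊2.10225/2⌋ = 1; lat ⌊8.89744/1⌋ = 8.
Subsquare: lon ⌊0.10225/0.0833333⌋ = 1 → b; lat ⌊0.89744/0.0416667⌋ = 21 → v.
Extended square: lon ⌊0.01892/0.00833333⌋ = 2; lat ⌊0.02244/0.00416667⌋ = 5.

RM18bv25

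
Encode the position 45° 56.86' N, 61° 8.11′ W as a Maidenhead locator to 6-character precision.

FN95kw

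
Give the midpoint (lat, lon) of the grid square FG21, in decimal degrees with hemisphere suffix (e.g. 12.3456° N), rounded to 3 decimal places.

28.500° S, 75.000° W

Field F=5, G=6: +5·20° lon, +6·10° lat → SW at lon -80°, lat -30°.
Square 2, 1: +2·2° lon, +1·1° lat → SW at lon -76°, lat -29°.
Cell spans 2° lon × 1° lat. Centre is SW corner plus half of each.
latitude 28.500° S, longitude 75.000° W.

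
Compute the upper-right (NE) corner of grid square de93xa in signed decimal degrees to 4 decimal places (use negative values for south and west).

Field D=3, E=4: +3·20° lon, +4·10° lat → SW at lon -120°, lat -50°.
Square 9, 3: +9·2° lon, +3·1° lat → SW at lon -102°, lat -47°.
Subsquare x=23, a=0: +23·0.0833333° lon, +0·0.0416667° lat → SW at lon -100.083°, lat -47°.
Cell spans 0.0833333° lon × 0.0416667° lat. NE corner is SW corner plus one full cell.
latitude -46.9583, longitude -100.0000.

-46.9583, -100.0000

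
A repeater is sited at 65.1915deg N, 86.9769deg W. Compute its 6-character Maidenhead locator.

EP65me

Shift to the Maidenhead origin (180°W, 90°S): lon 93.0231, lat 155.1915.
Field: 93.0231/20 → 4 → E, 155.1915/10 → 15 → P; chars EP.
Square: 13.0231/2 → 6, 5.1915/1 → 5; chars 65.
Subsquare: 1.0231/0.0833333 → 12 → m, 0.1915/0.0416667 → 4 → e; chars me.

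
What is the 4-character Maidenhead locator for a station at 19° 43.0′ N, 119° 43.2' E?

Shift to the Maidenhead origin (180°W, 90°S): lon 299.72, lat 109.72.
Field: 299.72/20 → 14 → O, 109.72/10 → 10 → K; chars OK.
Square: 19.72/2 → 9, 9.72/1 → 9; chars 99.

OK99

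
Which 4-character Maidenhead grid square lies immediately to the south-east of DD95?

ED04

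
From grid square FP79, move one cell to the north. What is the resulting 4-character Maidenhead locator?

FQ70

Latitude square 9; +1 → 10, wraps to 0, carry into field.
Latitude field P = 15; +1 → 16 = Q.
The longitude characters are unchanged.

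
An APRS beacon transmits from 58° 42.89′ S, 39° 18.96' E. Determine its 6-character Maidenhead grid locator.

Shift to the Maidenhead origin (180°W, 90°S): lon 219.3160, lat 31.2852.
Field: 219.3160/20 → 10 → K, 31.2852/10 → 3 → D; chars KD.
Square: 19.3160/2 → 9, 1.2852/1 → 1; chars 91.
Subsquare: 1.3160/0.0833333 → 15 → p, 0.2852/0.0416667 → 6 → g; chars pg.

KD91pg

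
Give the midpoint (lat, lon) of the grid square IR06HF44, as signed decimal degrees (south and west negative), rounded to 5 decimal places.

Field I=8, R=17: +8·20° lon, +17·10° lat → SW at lon -20°, lat 80°.
Square 0, 6: +0·2° lon, +6·1° lat → SW at lon -20°, lat 86°.
Subsquare h=7, f=5: +7·0.0833333° lon, +5·0.0416667° lat → SW at lon -19.4167°, lat 86.2083°.
Extended square 4, 4: +4·0.00833333° lon, +4·0.00416667° lat → SW at lon -19.3833°, lat 86.225°.
Cell spans 0.00833333° lon × 0.00416667° lat. Centre is SW corner plus half of each.
latitude 86.22708, longitude -19.37917.

86.22708, -19.37917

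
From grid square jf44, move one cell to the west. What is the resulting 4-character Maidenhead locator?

Longitude square 4; −1 → 3.
The latitude characters are unchanged.

JF34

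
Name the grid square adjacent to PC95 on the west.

PC85

Longitude square 9; −1 → 8.
The latitude characters are unchanged.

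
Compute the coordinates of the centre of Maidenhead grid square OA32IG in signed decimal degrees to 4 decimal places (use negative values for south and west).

-87.7292, 106.7083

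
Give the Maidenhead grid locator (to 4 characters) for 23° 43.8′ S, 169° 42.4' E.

Add 180° to longitude and 90° to latitude: 349.71, 66.27.
Field: 349.71/20 → 17 → R, 66.27/10 → 6 → G; chars RG.
Square: 9.71/2 → 4, 6.27/1 → 6; chars 46.

RG46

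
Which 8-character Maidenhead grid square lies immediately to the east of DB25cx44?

DB25cx54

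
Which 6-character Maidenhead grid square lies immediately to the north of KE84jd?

KE84je

Latitude subsquare d = 3; +1 → 4 = e.
The longitude characters are unchanged.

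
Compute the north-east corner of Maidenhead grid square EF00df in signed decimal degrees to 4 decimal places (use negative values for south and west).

-39.7500, -99.6667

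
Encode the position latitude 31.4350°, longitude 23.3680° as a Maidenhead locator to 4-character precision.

Add 180° to longitude and 90° to latitude: 203.37, 121.44.
Field: lon ⌊203.37/20⌋ = 10 → K; lat ⌊121.44/10⌋ = 12 → M.
Square: lon ⌊3.37/2⌋ = 1; lat ⌊1.44/1⌋ = 1.

KM11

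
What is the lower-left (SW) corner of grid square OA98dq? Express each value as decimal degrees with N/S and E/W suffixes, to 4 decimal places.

81.3333° S, 118.2500° E

Field O=14, A=0: +14·20° lon, +0·10° lat → SW at lon 100°, lat -90°.
Square 9, 8: +9·2° lon, +8·1° lat → SW at lon 118°, lat -82°.
Subsquare d=3, q=16: +3·0.0833333° lon, +16·0.0416667° lat → SW at lon 118.25°, lat -81.3333°.
latitude 81.3333° S, longitude 118.2500° E.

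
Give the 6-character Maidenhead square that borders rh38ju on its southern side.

RH38jt

Latitude subsquare u = 20; −1 → 19 = t.
The longitude characters are unchanged.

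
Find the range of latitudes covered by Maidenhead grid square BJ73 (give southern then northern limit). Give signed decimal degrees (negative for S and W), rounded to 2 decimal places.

3.00, 4.00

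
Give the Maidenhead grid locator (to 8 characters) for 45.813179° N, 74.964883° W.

FN25mt45

Offset from 180°W / 90°S: lon 105.03512°, lat 135.81318°.
Field: 105.03512/20 → 5 → F, 135.81318/10 → 13 → N; chars FN.
Square: 5.03512/2 → 2, 5.81318/1 → 5; chars 25.
Subsquare: 1.03512/0.0833333 → 12 → m, 0.81318/0.0416667 → 19 → t; chars mt.
Extended square: 0.03512/0.00833333 → 4, 0.02151/0.00416667 → 5; chars 45.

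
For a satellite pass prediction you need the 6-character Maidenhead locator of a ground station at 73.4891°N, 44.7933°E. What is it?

LQ23jl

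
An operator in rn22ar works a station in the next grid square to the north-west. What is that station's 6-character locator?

Longitude subsquare a = 0; −1 → -1, wraps to 23 = x, carry into square.
Longitude square 2; −1 → 1.
Latitude subsquare r = 17; +1 → 18 = s.

RN12xs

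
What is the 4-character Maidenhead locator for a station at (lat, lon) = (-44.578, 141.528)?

QE05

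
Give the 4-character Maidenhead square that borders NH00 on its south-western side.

MG99

Longitude square 0; −1 → -1, wraps to 9, carry into field.
Longitude field N = 13; −1 → 12 = M.
Latitude square 0; −1 → -1, wraps to 9, carry into field.
Latitude field H = 7; −1 → 6 = G.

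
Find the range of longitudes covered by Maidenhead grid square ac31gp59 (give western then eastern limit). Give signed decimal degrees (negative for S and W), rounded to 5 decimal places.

Field A=0, C=2: +0·20° lon, +2·10° lat → SW at lon -180°, lat -70°.
Square 3, 1: +3·2° lon, +1·1° lat → SW at lon -174°, lat -69°.
Subsquare g=6, p=15: +6·0.0833333° lon, +15·0.0416667° lat → SW at lon -173.5°, lat -68.375°.
Extended square 5, 9: +5·0.00833333° lon, +9·0.00416667° lat → SW at lon -173.458°, lat -68.3375°.
Cell spans 0.00833333° lon × 0.00416667° lat.
west -173.45833, east -173.45000.

-173.45833, -173.45000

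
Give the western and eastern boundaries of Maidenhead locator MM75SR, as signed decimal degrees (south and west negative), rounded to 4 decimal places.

75.5000, 75.5833

Field M=12, M=12: +12·20° lon, +12·10° lat → SW at lon 60°, lat 30°.
Square 7, 5: +7·2° lon, +5·1° lat → SW at lon 74°, lat 35°.
Subsquare s=18, r=17: +18·0.0833333° lon, +17·0.0416667° lat → SW at lon 75.5°, lat 35.7083°.
Cell spans 0.0833333° lon × 0.0416667° lat.
west 75.5000, east 75.5833.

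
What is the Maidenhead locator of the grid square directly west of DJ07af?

Longitude subsquare a = 0; −1 → -1, wraps to 23 = x, carry into square.
Longitude square 0; −1 → -1, wraps to 9, carry into field.
Longitude field D = 3; −1 → 2 = C.
The latitude characters are unchanged.

CJ97xf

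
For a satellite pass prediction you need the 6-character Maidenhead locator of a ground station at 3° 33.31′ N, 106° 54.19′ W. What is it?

Shift to the Maidenhead origin (180°W, 90°S): lon 73.0968, lat 93.5552.
Field: 73.0968/20 → 3 → D, 93.5552/10 → 9 → J; chars DJ.
Square: 13.0968/2 → 6, 3.5552/1 → 3; chars 63.
Subsquare: 1.0968/0.0833333 → 13 → n, 0.5552/0.0416667 → 13 → n; chars nn.

DJ63nn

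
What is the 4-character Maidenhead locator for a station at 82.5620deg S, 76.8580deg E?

MA87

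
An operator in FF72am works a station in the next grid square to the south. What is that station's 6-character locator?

FF72al

Latitude subsquare m = 12; −1 → 11 = l.
The longitude characters are unchanged.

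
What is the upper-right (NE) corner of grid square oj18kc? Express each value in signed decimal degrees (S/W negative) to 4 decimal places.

8.1250, 102.9167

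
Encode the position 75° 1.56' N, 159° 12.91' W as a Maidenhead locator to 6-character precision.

BQ05ja

Shift to the Maidenhead origin (180°W, 90°S): lon 20.7848, lat 165.0260.
Field (20°×10°, letters A–R): lon ⌊20.7848/20⌋ = 1 → B; lat ⌊165.0260/10⌋ = 16 → Q.
Square (2°×1°, digits 0–9): lon ⌊0.7848/2⌋ = 0; lat ⌊5.0260/1⌋ = 5.
Subsquare (5′×2.5′, letters a–x): lon ⌊0.7848/0.0833333⌋ = 9 → j; lat ⌊0.0260/0.0416667⌋ = 0 → a.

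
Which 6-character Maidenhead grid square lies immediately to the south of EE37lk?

EE37lj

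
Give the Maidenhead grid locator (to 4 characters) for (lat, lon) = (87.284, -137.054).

Offset from 180°W / 90°S: lon 42.95°, lat 177.28°.
Field: lon ⌊42.95/20⌋ = 2 → C; lat ⌊177.28/10⌋ = 17 → R.
Square: lon ⌊2.95/2⌋ = 1; lat ⌊7.28/1⌋ = 7.

CR17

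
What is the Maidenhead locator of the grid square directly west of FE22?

FE12

Longitude square 2; −1 → 1.
The latitude characters are unchanged.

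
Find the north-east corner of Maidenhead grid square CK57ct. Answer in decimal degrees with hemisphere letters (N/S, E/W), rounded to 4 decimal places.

17.8333° N, 129.7500° W

Field C=2, K=10: +2·20° lon, +10·10° lat → SW at lon -140°, lat 10°.
Square 5, 7: +5·2° lon, +7·1° lat → SW at lon -130°, lat 17°.
Subsquare c=2, t=19: +2·0.0833333° lon, +19·0.0416667° lat → SW at lon -129.833°, lat 17.7917°.
Cell spans 0.0833333° lon × 0.0416667° lat. NE corner is SW corner plus one full cell.
latitude 17.8333° N, longitude 129.7500° W.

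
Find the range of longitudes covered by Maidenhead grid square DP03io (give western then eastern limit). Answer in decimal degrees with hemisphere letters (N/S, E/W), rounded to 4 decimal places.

Field D=3, P=15: +3·20° lon, +15·10° lat → SW at lon -120°, lat 60°.
Square 0, 3: +0·2° lon, +3·1° lat → SW at lon -120°, lat 63°.
Subsquare i=8, o=14: +8·0.0833333° lon, +14·0.0416667° lat → SW at lon -119.333°, lat 63.5833°.
Cell spans 0.0833333° lon × 0.0416667° lat.
west 119.3333° W, east 119.2500° W.

119.3333° W, 119.2500° W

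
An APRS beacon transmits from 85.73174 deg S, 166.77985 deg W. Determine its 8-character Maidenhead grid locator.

Shift to the Maidenhead origin (180°W, 90°S): lon 13.22015, lat 4.26826.
Field (20°×10°, letters A–R): 13.22015/20 → 0 → A, 4.26826/10 → 0 → A; chars AA.
Square (2°×1°, digits 0–9): 13.22015/2 → 6, 4.26826/1 → 4; chars 64.
Subsquare (5′×2.5′, letters a–x): 1.22015/0.0833333 → 14 → o, 0.26826/0.0416667 → 6 → g; chars og.
Extended square (30″×15″, digits 0–9): 0.05348/0.00833333 → 6, 0.01826/0.00416667 → 4; chars 64.

AA64og64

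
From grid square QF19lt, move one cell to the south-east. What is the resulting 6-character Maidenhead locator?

QF19ms

Longitude subsquare l = 11; +1 → 12 = m.
Latitude subsquare t = 19; −1 → 18 = s.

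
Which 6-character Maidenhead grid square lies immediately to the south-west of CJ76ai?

CJ66xh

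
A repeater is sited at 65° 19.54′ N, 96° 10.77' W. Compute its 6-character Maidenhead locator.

EP15vh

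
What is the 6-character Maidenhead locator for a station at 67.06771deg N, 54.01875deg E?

Add 180° to longitude and 90° to latitude: 234.0188, 157.0677.
Field: 234.0188/20 → 11 → L, 157.0677/10 → 15 → P; chars LP.
Square: 14.0188/2 → 7, 7.0677/1 → 7; chars 77.
Subsquare: 0.0188/0.0833333 → 0 → a, 0.0677/0.0416667 → 1 → b; chars ab.

LP77ab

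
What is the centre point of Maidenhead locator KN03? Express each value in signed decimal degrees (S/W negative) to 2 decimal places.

Field K=10, N=13: +10·20° lon, +13·10° lat → SW at lon 20°, lat 40°.
Square 0, 3: +0·2° lon, +3·1° lat → SW at lon 20°, lat 43°.
Cell spans 2° lon × 1° lat. Centre is SW corner plus half of each.
latitude 43.50, longitude 21.00.

43.50, 21.00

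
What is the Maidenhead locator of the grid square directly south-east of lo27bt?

LO27cs

Longitude subsquare b = 1; +1 → 2 = c.
Latitude subsquare t = 19; −1 → 18 = s.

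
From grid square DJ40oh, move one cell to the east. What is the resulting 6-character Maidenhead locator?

DJ40ph

Longitude subsquare o = 14; +1 → 15 = p.
The latitude characters are unchanged.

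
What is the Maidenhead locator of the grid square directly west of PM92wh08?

Longitude extended square 0; −1 → -1, wraps to 9, carry into subsquare.
Longitude subsquare w = 22; −1 → 21 = v.
The latitude characters are unchanged.

PM92vh98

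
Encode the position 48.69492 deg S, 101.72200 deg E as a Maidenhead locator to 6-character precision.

Offset from 180°W / 90°S: lon 281.7220°, lat 41.3051°.
Field (20°×10°, letters A–R): 281.7220/20 → 14 → O, 41.3051/10 → 4 → E; chars OE.
Square (2°×1°, digits 0–9): 1.7220/2 → 0, 1.3051/1 → 1; chars 01.
Subsquare (5′×2.5′, letters a–x): 1.7220/0.0833333 → 20 → u, 0.3051/0.0416667 → 7 → h; chars uh.

OE01uh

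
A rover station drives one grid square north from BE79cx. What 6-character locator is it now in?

BF70ca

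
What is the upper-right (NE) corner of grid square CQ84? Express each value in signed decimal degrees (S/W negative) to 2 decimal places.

75.00, -122.00

Field C=2, Q=16: +2·20° lon, +16·10° lat → SW at lon -140°, lat 70°.
Square 8, 4: +8·2° lon, +4·1° lat → SW at lon -124°, lat 74°.
Cell spans 2° lon × 1° lat. NE corner is SW corner plus one full cell.
latitude 75.00, longitude -122.00.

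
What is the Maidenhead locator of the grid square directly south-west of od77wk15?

OD77wk04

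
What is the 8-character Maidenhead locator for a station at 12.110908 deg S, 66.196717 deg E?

MH37cv33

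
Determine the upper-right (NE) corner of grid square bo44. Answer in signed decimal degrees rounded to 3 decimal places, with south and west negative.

Field B=1, O=14: +1·20° lon, +14·10° lat → SW at lon -160°, lat 50°.
Square 4, 4: +4·2° lon, +4·1° lat → SW at lon -152°, lat 54°.
Cell spans 2° lon × 1° lat. NE corner is SW corner plus one full cell.
latitude 55.000, longitude -150.000.

55.000, -150.000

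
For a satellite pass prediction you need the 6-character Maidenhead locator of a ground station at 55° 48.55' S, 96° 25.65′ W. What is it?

ED14se

Offset from 180°W / 90°S: lon 83.5725°, lat 34.1908°.
Field: lon ⌊83.5725/20⌋ = 4 → E; lat ⌊34.1908/10⌋ = 3 → D.
Square: lon ⌊3.5725/2⌋ = 1; lat ⌊4.1908/1⌋ = 4.
Subsquare: lon ⌊1.5725/0.0833333⌋ = 18 → s; lat ⌊0.1908/0.0416667⌋ = 4 → e.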